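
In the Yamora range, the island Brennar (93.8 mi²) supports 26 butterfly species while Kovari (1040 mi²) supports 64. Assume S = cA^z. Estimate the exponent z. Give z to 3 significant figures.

0.374

Taking logs: ln S = ln c + z ln A, so z = (ln S₂ − ln S₁)/(ln A₂ − ln A₁).
z = ln(64/26) / ln(1040/93.8) = ln(2.462) / ln(11.09) = 0.9008 / 2.4058 = 0.3744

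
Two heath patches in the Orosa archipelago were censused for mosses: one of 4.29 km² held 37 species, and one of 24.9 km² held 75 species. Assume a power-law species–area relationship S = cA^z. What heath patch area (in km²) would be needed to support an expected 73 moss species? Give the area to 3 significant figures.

z = ln(75/37) / ln(24.9/4.29) = 0.7066 / 1.7586 = 0.4018
c = 37 / 4.29^0.4018 = 37 / 1.795 = 20.61
A = (73/20.61)^(1/0.4018) ⇒ ln A = ln(3.542)/0.4018 = 3.1476
A = e^3.1476 ≈ 23.28 km²

23.3 km²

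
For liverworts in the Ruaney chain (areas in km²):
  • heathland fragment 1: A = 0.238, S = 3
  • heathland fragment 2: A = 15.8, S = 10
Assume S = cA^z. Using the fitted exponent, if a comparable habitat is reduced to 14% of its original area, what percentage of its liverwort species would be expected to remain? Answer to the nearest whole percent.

57%

z = ln(10/3) / ln(15.8/0.238) = 1.2040 / 4.1955 = 0.2870
S_new/S_old = (A_new/A_old)^z = 0.14^0.2870 = exp(0.2870 × -1.9661) = 0.5688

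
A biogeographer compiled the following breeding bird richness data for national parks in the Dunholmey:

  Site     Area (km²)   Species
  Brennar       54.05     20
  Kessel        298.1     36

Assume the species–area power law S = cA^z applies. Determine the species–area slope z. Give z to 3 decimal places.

0.344

Taking logs: ln S = ln c + z ln A, so z = (ln S₂ − ln S₁)/(ln A₂ − ln A₁).
z = ln(36/20) / ln(298.1/54.05) = ln(1.8) / ln(5.515) = 0.5878 / 1.7075 = 0.3442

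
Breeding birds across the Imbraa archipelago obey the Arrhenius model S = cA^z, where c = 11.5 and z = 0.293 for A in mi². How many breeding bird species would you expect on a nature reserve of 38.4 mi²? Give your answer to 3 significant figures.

33.5

S = 11.5 × 38.4^0.293 = 11.5 × 2.912 ≈ 33.49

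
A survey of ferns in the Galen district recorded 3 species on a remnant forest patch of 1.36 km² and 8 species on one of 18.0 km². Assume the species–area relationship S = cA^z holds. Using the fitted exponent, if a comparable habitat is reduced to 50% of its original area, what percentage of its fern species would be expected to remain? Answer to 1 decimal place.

z = ln(8/3) / ln(18/1.36) = 0.9808 / 2.5829 = 0.3797
S_new/S_old = (A_new/A_old)^z = 0.5^0.3797 = exp(0.3797 × -0.6931) = 0.7686

76.9%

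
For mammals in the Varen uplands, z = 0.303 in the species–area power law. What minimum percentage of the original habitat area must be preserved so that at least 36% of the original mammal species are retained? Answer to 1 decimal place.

Need (A_new/A_old)^0.303 = 0.36, so A_new/A_old = 0.36^(1/0.303) = 0.36^3.3
ln(A_new/A_old) = ln 0.36 / 0.303 = -1.0217 / 0.303 = -3.3718
A_new/A_old = e^-3.3718 ≈ 0.03433

3.4%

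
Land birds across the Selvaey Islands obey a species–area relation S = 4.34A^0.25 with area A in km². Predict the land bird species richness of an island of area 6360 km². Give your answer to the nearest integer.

S = 4.34 × 6360^0.25 = 4.34 × 8.93 ≈ 38.76

39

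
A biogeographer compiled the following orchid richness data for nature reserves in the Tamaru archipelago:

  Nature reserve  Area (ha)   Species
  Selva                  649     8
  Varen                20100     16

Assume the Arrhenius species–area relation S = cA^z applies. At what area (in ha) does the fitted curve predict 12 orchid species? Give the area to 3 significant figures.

z = ln(16/8) / ln(20100/649) = 0.6931 / 3.4330 = 0.2019
c = 8 / 649^0.2019 = 8 / 3.697 = 2.164
A = (12/2.164)^(1/0.2019) ⇒ ln A = ln(5.545)/0.2019 = 8.4836
A = e^8.4836 ≈ 4835 ha

4830 ha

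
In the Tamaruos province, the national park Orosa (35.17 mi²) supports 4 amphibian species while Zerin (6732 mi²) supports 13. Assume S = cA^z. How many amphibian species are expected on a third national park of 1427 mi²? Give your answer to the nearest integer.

z = ln(13/4) / ln(6732/35.17) = 1.1787 / 5.2544 = 0.2243
c = 4 / 35.17^0.2243 = 4 / 2.222 = 1.8
S₃ = 1.8 × 1427^0.2243 = 1.8 × 5.1 ≈ 9.179

9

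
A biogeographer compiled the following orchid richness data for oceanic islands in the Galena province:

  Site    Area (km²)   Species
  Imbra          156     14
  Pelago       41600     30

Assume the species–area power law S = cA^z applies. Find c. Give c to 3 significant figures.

7.03

z = ln(S₂/S₁) / ln(A₂/A₁) = ln(30/14) / ln(41600/156) = 0.7621 / 5.5860 = 0.1364
c = S₁ / A₁^z = 14 / 156^0.1364 = 14 / 1.992 = 7.029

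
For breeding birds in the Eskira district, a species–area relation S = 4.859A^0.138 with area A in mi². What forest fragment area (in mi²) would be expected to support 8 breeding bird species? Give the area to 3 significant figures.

8 = 4.859 × A^0.138  ⇒  A^0.138 = 8/4.859 = 1.646
ln A = ln(1.646) / 0.138 = 0.4986 / 0.138 = 3.6131
A = e^3.6131 ≈ 37.08 mi²

37.1 mi²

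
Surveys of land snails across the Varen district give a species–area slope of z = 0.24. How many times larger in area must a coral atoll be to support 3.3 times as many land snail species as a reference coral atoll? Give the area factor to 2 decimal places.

(A₂/A₁)^0.24 = 3.3, so A₂/A₁ = 3.3^(1/0.24) = 3.3^4.167
ln(A₂/A₁) = ln 3.3 / 0.24 = 1.1939 / 0.24 = 4.9747
A₂/A₁ = e^4.9747 ≈ 144.7

144.70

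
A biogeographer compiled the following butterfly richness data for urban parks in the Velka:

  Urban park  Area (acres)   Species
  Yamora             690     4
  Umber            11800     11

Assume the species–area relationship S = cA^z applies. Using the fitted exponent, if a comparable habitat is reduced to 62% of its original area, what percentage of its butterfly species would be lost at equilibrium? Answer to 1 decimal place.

z = ln(11/4) / ln(11800/690) = 1.0116 / 2.8392 = 0.3563
S_new/S_old = (A_new/A_old)^z = 0.62^0.3563 = exp(0.3563 × -0.4780) = 0.8434
Fraction lost = 1 − 0.8434 = 0.1566

15.7%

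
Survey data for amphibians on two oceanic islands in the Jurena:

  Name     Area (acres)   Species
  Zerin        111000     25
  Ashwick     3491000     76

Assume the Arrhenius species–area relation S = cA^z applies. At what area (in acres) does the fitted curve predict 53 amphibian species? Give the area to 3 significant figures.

1140000 acres

z = ln(76/25) / ln(3491000/111000) = 1.1119 / 3.4484 = 0.3224
c = 25 / 111000^0.3224 = 25 / 42.34 = 0.5905
A = (53/0.5905)^(1/0.3224) ⇒ ln A = ln(89.76)/0.3224 = 13.9478
A = e^13.9478 ≈ 1141432 acres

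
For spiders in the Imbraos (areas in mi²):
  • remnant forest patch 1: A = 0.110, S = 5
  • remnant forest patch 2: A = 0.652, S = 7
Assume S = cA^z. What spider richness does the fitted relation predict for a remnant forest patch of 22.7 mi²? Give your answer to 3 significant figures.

z = ln(7/5) / ln(0.652/0.11) = 0.3365 / 1.7796 = 0.1891
c = 5 / 0.11^0.1891 = 5 / 0.6588 = 7.59
S₃ = 7.59 × 22.7^0.1891 = 7.59 × 1.805 ≈ 13.7

13.7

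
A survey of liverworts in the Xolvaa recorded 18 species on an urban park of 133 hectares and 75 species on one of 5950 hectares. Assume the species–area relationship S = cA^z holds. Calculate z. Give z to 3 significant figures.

0.375

Taking logs: ln S = ln c + z ln A, so z = (ln S₂ − ln S₁)/(ln A₂ − ln A₁).
z = ln(75/18) / ln(5950/133) = ln(4.167) / ln(44.74) = 1.4271 / 3.8008 = 0.3755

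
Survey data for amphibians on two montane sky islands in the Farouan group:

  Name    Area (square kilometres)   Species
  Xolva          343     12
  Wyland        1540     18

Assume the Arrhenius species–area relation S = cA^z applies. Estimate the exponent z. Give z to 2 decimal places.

0.27

Taking logs: ln S = ln c + z ln A, so z = (ln S₂ − ln S₁)/(ln A₂ − ln A₁).
z = ln(18/12) / ln(1540/343) = ln(1.5) / ln(4.49) = 0.4055 / 1.5018 = 0.2700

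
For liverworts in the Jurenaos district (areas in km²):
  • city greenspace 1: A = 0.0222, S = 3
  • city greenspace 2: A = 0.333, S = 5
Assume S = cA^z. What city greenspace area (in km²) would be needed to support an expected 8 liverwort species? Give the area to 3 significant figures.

z = ln(5/3) / ln(0.333/0.0222) = 0.5108 / 2.7081 = 0.1886
c = 3 / 0.0222^0.1886 = 3 / 0.4876 = 6.153
A = (8/6.153)^(1/0.1886) ⇒ ln A = ln(1.3)/0.1886 = 1.3920
A = e^1.3920 ≈ 4.023 km²

4.02 km²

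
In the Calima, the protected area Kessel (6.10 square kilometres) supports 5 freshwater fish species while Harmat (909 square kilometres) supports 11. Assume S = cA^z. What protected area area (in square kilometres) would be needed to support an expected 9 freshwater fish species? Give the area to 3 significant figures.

254 square kilometres

z = ln(11/5) / ln(909/6.1) = 0.7885 / 5.0041 = 0.1576
c = 5 / 6.1^0.1576 = 5 / 1.33 = 3.76
A = (9/3.76)^(1/0.1576) ⇒ ln A = ln(2.393)/0.1576 = 5.5388
A = e^5.5388 ≈ 254.4 square kilometres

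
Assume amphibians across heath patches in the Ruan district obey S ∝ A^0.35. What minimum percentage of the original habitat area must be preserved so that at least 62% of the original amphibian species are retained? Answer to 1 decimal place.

25.5%

Need (A_new/A_old)^0.35 = 0.62, so A_new/A_old = 0.62^(1/0.35) = 0.62^2.857
ln(A_new/A_old) = ln 0.62 / 0.35 = -0.4780 / 0.35 = -1.3658
A_new/A_old = e^-1.3658 ≈ 0.2552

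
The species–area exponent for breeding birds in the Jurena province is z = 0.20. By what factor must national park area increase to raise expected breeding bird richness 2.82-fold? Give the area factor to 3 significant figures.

(A₂/A₁)^0.2 = 2.82, so A₂/A₁ = 2.82^(1/0.2) = 2.82^5
ln(A₂/A₁) = ln 2.82 / 0.2 = 1.0367 / 0.2 = 5.1837
A₂/A₁ = e^5.1837 ≈ 178.3

178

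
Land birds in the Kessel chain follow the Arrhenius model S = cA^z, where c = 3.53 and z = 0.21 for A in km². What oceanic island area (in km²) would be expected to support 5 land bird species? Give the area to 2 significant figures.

5 = 3.53 × A^0.21  ⇒  A^0.21 = 5/3.53 = 1.416
ln A = ln(1.416) / 0.21 = 0.3481 / 0.21 = 1.6578
A = e^1.6578 ≈ 5.248 km²

5.2 km²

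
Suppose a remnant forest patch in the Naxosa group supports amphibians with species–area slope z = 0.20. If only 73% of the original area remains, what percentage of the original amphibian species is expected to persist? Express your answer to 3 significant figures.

93.9%

S_new/S_old = (A_new/A_old)^z = 0.73^0.2
= exp(0.2 × ln 0.73) = exp(0.2 × -0.3147) = exp(-0.0629) ≈ 0.939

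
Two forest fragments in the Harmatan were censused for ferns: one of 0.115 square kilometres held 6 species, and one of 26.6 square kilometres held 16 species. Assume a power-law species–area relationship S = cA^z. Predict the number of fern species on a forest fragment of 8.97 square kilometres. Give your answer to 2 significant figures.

z = ln(16/6) / ln(26.6/0.115) = 0.9808 / 5.4437 = 0.1802
c = 6 / 0.115^0.1802 = 6 / 0.6773 = 8.859
S₃ = 8.859 × 8.97^0.1802 = 8.859 × 1.485 ≈ 13.15

13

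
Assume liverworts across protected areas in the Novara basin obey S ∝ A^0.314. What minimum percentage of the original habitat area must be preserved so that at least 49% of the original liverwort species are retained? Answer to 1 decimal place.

10.3%

Need (A_new/A_old)^0.314 = 0.49, so A_new/A_old = 0.49^(1/0.314) = 0.49^3.185
ln(A_new/A_old) = ln 0.49 / 0.314 = -0.7133 / 0.314 = -2.2718
A_new/A_old = e^-2.2718 ≈ 0.1031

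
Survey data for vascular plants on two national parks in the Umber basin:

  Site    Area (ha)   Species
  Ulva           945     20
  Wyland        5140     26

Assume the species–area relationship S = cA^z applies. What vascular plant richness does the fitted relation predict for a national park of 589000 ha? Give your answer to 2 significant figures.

54

z = ln(26/20) / ln(5140/945) = 0.2624 / 1.6936 = 0.1549
c = 20 / 945^0.1549 = 20 / 2.89 = 6.92
S₃ = 6.92 × 589000^0.1549 = 6.92 × 7.832 ≈ 54.2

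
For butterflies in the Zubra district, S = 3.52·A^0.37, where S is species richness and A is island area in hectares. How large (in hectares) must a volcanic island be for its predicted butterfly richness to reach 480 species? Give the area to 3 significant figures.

588000 hectares

480 = 3.52 × A^0.37  ⇒  A^0.37 = 480/3.52 = 136.4
ln A = ln(136.4) / 0.37 = 4.9153 / 0.37 = 13.2847
A = e^13.2847 ≈ 588106 hectares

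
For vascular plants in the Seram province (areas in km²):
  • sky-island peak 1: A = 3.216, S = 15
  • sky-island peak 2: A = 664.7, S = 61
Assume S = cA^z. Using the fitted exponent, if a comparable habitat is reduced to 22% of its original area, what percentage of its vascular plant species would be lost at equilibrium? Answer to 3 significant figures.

z = ln(61/15) / ln(664.7/3.216) = 1.4028 / 5.3312 = 0.2631
S_new/S_old = (A_new/A_old)^z = 0.22^0.2631 = exp(0.2631 × -1.5141) = 0.6714
Fraction lost = 1 − 0.6714 = 0.3286

32.9%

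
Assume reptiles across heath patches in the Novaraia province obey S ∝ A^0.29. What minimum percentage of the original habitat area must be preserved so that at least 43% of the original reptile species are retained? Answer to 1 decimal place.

Need (A_new/A_old)^0.29 = 0.43, so A_new/A_old = 0.43^(1/0.29) = 0.43^3.448
ln(A_new/A_old) = ln 0.43 / 0.29 = -0.8440 / 0.29 = -2.9102
A_new/A_old = e^-2.9102 ≈ 0.05446

5.4%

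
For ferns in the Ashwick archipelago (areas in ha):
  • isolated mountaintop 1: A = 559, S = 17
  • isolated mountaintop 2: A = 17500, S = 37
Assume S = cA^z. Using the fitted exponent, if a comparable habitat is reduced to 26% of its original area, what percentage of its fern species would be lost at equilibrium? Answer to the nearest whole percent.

z = ln(37/17) / ln(17500/559) = 0.7777 / 3.4438 = 0.2258
S_new/S_old = (A_new/A_old)^z = 0.26^0.2258 = exp(0.2258 × -1.3471) = 0.7377
Fraction lost = 1 − 0.7377 = 0.2623

26%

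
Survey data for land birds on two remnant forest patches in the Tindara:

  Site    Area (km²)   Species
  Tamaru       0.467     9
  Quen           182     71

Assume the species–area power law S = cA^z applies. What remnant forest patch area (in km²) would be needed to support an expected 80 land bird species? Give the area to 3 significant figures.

z = ln(71/9) / ln(182/0.467) = 2.0655 / 5.9654 = 0.3462
c = 9 / 0.467^0.3462 = 9 / 0.7683 = 11.71
A = (80/11.71)^(1/0.3462) ⇒ ln A = ln(6.829)/0.3462 = 5.5487
A = e^5.5487 ≈ 256.9 km²

257 km²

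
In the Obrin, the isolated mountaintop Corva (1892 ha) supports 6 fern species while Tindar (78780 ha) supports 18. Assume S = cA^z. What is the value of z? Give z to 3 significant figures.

0.295

Taking logs: ln S = ln c + z ln A, so z = (ln S₂ − ln S₁)/(ln A₂ − ln A₁).
z = ln(18/6) / ln(78780/1892) = ln(3) / ln(41.64) = 1.0986 / 3.7290 = 0.2946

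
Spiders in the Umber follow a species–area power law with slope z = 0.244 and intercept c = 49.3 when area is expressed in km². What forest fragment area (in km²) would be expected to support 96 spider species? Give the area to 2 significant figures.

96 = 49.3 × A^0.244  ⇒  A^0.244 = 96/49.3 = 1.947
ln A = ln(1.947) / 0.244 = 0.6664 / 0.244 = 2.7312
A = e^2.7312 ≈ 15.35 km²

15 km²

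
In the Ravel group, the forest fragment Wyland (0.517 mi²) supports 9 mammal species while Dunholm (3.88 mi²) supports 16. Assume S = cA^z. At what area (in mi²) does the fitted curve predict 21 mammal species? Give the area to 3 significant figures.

10.1 mi²

z = ln(16/9) / ln(3.88/0.517) = 0.5754 / 2.0155 = 0.2855
c = 9 / 0.517^0.2855 = 9 / 0.8283 = 10.87
A = (21/10.87)^(1/0.2855) ⇒ ln A = ln(1.933)/0.2855 = 2.3084
A = e^2.3084 ≈ 10.06 mi²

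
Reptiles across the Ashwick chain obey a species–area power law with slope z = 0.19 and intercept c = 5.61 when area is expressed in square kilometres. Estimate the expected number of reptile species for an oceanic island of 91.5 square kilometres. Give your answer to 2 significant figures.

13

S = 5.61 × 91.5^0.19
ln S = ln 5.61 + 0.19 × ln 91.5 = 1.7246 + 0.19 × 4.5163 = 2.5827
S = e^2.5827 ≈ 13.23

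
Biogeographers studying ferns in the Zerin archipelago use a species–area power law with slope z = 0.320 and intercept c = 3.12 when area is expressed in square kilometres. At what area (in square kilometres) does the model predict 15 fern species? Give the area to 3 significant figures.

15 = 3.12 × A^0.32  ⇒  A^0.32 = 15/3.12 = 4.808
ln A = ln(4.808) / 0.32 = 1.5702 / 0.32 = 4.9069
A = e^4.9069 ≈ 135.2 square kilometres

135 square kilometres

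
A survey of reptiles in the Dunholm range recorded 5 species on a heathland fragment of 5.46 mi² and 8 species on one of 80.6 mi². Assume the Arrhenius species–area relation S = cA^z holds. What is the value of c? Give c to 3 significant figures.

3.72

z = ln(S₂/S₁) / ln(A₂/A₁) = ln(8/5) / ln(80.6/5.46) = 0.4700 / 2.6920 = 0.1746
c = S₁ / A₁^z = 5 / 5.46^0.1746 = 5 / 1.345 = 3.718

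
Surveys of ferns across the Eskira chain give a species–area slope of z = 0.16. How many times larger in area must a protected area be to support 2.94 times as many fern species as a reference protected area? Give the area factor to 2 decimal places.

(A₂/A₁)^0.16 = 2.94, so A₂/A₁ = 2.94^(1/0.16) = 2.94^6.25
ln(A₂/A₁) = ln 2.94 / 0.16 = 1.0784 / 0.16 = 6.7401
A₂/A₁ = e^6.7401 ≈ 845.6

845.61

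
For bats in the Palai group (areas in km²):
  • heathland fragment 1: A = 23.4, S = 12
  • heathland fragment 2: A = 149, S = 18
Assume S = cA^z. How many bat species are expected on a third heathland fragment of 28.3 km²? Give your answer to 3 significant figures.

12.5

z = ln(18/12) / ln(149/23.4) = 0.4055 / 1.8512 = 0.2190
c = 12 / 23.4^0.2190 = 12 / 1.995 = 6.016
S₃ = 6.016 × 28.3^0.2190 = 6.016 × 2.08 ≈ 12.51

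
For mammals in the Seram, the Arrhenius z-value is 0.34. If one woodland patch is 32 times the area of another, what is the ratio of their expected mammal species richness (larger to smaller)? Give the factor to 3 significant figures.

3.25

S₂/S₁ = (A₂/A₁)^z = 32^0.34
ln(S₂/S₁) = 0.34 × ln 32 = 0.34 × 3.4657 = 1.1784
S₂/S₁ = e^1.1784 ≈ 3.249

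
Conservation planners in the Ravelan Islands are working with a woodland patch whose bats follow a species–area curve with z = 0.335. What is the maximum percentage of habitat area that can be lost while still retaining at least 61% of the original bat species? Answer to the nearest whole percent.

77%

Need (A_new/A_old)^0.335 = 0.61, so A_new/A_old = 0.61^(1/0.335) = 0.61^2.985
ln(A_new/A_old) = ln 0.61 / 0.335 = -0.4943 / 0.335 = -1.4755
A_new/A_old = e^-1.4755 ≈ 0.2287
Fraction that can be lost = 1 − 0.2287 = 0.7713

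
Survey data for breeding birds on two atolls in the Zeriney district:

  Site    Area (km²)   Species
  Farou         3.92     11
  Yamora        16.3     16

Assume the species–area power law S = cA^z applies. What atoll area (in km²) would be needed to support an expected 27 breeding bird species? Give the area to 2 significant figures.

120 km²

z = ln(16/11) / ln(16.3/3.92) = 0.3747 / 1.4251 = 0.2629
c = 11 / 3.92^0.2629 = 11 / 1.432 = 7.681
A = (27/7.681)^(1/0.2629) ⇒ ln A = ln(3.515)/0.2629 = 4.7812
A = e^4.7812 ≈ 119.3 km²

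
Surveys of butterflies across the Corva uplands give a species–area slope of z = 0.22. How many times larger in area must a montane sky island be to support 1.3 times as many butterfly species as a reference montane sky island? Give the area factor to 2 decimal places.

3.30

(A₂/A₁)^0.22 = 1.3, so A₂/A₁ = 1.3^(1/0.22) = 1.3^4.545
ln(A₂/A₁) = ln 1.3 / 0.22 = 0.2624 / 0.22 = 1.1926
A₂/A₁ = e^1.1926 ≈ 3.296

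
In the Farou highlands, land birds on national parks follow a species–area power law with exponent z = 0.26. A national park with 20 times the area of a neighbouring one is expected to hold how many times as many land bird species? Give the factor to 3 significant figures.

2.18

S₂/S₁ = (A₂/A₁)^z = 20^0.26
ln(S₂/S₁) = 0.26 × ln 20 = 0.26 × 2.9957 = 0.7789
S₂/S₁ = e^0.7789 ≈ 2.179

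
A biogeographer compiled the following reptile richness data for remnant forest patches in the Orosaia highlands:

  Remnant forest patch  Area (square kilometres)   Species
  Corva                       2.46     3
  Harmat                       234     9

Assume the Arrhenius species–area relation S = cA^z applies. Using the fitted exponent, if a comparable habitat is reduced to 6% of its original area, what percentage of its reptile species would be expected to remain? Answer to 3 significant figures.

50.7%

z = ln(9/3) / ln(234/2.46) = 1.0986 / 4.5552 = 0.2412
S_new/S_old = (A_new/A_old)^z = 0.06^0.2412 = exp(0.2412 × -2.8134) = 0.5074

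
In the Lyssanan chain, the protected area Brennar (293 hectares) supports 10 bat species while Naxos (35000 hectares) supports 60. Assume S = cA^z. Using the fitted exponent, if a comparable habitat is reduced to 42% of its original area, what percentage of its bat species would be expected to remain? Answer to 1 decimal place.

z = ln(60/10) / ln(35000/293) = 1.7918 / 4.7829 = 0.3746
S_new/S_old = (A_new/A_old)^z = 0.42^0.3746 = exp(0.3746 × -0.8675) = 0.7225

72.3%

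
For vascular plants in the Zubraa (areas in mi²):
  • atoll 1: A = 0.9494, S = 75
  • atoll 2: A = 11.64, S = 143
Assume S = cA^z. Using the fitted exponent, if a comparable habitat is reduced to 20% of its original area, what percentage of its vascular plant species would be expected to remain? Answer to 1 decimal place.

z = ln(143/75) / ln(11.64/0.9494) = 0.6454 / 2.5064 = 0.2575
S_new/S_old = (A_new/A_old)^z = 0.2^0.2575 = exp(0.2575 × -1.6094) = 0.6607

66.1%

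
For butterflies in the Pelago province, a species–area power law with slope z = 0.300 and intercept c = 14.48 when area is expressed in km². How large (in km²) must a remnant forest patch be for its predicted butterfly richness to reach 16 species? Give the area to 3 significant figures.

16 = 14.48 × A^0.3  ⇒  A^0.3 = 16/14.48 = 1.105
ln A = ln(1.105) / 0.3 = 0.0998 / 0.3 = 0.3327
A = e^0.3327 ≈ 1.395 km²

1.39 km²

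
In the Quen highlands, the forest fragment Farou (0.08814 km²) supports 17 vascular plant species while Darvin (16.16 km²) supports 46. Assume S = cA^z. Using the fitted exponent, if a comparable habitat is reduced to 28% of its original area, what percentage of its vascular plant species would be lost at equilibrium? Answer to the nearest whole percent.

22%

z = ln(46/17) / ln(16.16/0.08814) = 0.9954 / 5.2114 = 0.1910
S_new/S_old = (A_new/A_old)^z = 0.28^0.1910 = exp(0.1910 × -1.2730) = 0.7842
Fraction lost = 1 − 0.7842 = 0.2158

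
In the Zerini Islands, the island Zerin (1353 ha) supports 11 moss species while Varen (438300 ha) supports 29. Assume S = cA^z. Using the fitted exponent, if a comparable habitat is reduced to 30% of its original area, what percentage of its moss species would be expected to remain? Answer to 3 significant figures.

81.7%

z = ln(29/11) / ln(438300/1353) = 0.9694 / 5.7806 = 0.1677
S_new/S_old = (A_new/A_old)^z = 0.3^0.1677 = exp(0.1677 × -1.2040) = 0.8172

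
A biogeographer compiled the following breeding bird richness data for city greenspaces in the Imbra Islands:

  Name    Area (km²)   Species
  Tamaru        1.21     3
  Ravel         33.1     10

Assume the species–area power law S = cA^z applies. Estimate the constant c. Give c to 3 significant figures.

z = ln(S₂/S₁) / ln(A₂/A₁) = ln(10/3) / ln(33.1/1.21) = 1.2040 / 3.3089 = 0.3639
c = S₁ / A₁^z = 3 / 1.21^0.3639 = 3 / 1.072 = 2.799

2.80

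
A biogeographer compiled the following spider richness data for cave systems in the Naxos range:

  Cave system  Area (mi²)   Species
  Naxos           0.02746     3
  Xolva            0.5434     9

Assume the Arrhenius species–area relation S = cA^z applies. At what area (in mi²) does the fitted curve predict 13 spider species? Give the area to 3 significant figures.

z = ln(9/3) / ln(0.5434/0.02746) = 1.0986 / 2.9851 = 0.3680
c = 3 / 0.02746^0.3680 = 3 / 0.2663 = 11.26
A = (13/11.26)^(1/0.3680) ⇒ ln A = ln(1.154)/0.3680 = 0.3893
A = e^0.3893 ≈ 1.476 mi²

1.48 mi²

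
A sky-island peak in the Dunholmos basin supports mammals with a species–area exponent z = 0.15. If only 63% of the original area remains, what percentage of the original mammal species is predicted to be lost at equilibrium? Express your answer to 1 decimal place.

6.7%

S_new/S_old = (A_new/A_old)^z = 0.63^0.15
= exp(0.15 × ln 0.63) = exp(0.15 × -0.4620) = exp(-0.0693) ≈ 0.933
Fraction lost = 1 − 0.933 = 0.06696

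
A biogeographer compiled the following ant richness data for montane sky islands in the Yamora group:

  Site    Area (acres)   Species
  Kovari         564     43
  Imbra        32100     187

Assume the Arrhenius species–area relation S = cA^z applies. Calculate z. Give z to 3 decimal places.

Taking logs: ln S = ln c + z ln A, so z = (ln S₂ − ln S₁)/(ln A₂ − ln A₁).
z = ln(187/43) / ln(32100/564) = ln(4.349) / ln(56.91) = 1.4699 / 4.0416 = 0.3637

0.364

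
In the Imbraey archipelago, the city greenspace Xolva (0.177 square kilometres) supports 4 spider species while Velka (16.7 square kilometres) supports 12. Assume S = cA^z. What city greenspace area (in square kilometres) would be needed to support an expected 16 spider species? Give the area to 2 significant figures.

z = ln(12/4) / ln(16.7/0.177) = 1.0986 / 4.5470 = 0.2416
c = 4 / 0.177^0.2416 = 4 / 0.6581 = 6.078
A = (16/6.078)^(1/0.2416) ⇒ ln A = ln(2.632)/0.2416 = 4.0061
A = e^4.0061 ≈ 54.93 square kilometres

55 square kilometres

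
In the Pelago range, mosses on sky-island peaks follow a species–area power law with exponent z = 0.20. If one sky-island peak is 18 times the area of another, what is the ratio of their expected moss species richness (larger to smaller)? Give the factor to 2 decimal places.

S₂/S₁ = (A₂/A₁)^z = 18^0.2
ln(S₂/S₁) = 0.2 × ln 18 = 0.2 × 2.8904 = 0.5781
S₂/S₁ = e^0.5781 ≈ 1.783

1.78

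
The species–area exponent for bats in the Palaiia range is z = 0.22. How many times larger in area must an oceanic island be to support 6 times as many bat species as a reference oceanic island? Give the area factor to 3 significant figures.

(A₂/A₁)^0.22 = 6, so A₂/A₁ = 6^(1/0.22) = 6^4.545
ln(A₂/A₁) = ln 6 / 0.22 = 1.7918 / 0.22 = 8.1444
A₂/A₁ = e^8.1444 ≈ 3444

3440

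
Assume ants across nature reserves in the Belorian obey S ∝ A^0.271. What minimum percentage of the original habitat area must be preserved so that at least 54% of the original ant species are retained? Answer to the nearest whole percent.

10%

Need (A_new/A_old)^0.271 = 0.54, so A_new/A_old = 0.54^(1/0.271) = 0.54^3.69
ln(A_new/A_old) = ln 0.54 / 0.271 = -0.6162 / 0.271 = -2.2737
A_new/A_old = e^-2.2737 ≈ 0.1029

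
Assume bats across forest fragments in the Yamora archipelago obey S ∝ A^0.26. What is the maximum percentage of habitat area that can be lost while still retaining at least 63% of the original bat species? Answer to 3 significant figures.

Need (A_new/A_old)^0.26 = 0.63, so A_new/A_old = 0.63^(1/0.26) = 0.63^3.846
ln(A_new/A_old) = ln 0.63 / 0.26 = -0.4620 / 0.26 = -1.7771
A_new/A_old = e^-1.7771 ≈ 0.1691
Fraction that can be lost = 1 − 0.1691 = 0.8309

83.1%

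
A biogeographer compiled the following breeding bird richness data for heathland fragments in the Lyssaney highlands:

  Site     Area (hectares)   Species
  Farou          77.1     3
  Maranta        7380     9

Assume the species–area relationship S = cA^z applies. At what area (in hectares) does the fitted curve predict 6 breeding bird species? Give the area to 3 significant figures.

z = ln(9/3) / ln(7380/77.1) = 1.0986 / 4.5614 = 0.2408
c = 3 / 77.1^0.2408 = 3 / 2.848 = 1.053
A = (6/1.053)^(1/0.2408) ⇒ ln A = ln(5.695)/0.2408 = 7.2230
A = e^7.2230 ≈ 1371 hectares

1370 hectares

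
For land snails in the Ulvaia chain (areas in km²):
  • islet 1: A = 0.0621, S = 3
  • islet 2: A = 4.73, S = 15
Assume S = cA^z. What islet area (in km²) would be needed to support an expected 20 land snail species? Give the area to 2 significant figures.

z = ln(15/3) / ln(4.73/0.0621) = 1.6094 / 4.3329 = 0.3714
c = 3 / 0.0621^0.3714 = 3 / 0.3562 = 8.422
A = (20/8.422)^(1/0.3714) ⇒ ln A = ln(2.375)/0.3714 = 2.3284
A = e^2.3284 ≈ 10.26 km²

10 km²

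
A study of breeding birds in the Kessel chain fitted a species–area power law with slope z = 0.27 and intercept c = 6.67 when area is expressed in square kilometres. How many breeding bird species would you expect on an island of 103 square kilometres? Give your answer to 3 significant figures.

23.3

S = 6.67 × 103^0.27 = 6.67 × 3.495 ≈ 23.31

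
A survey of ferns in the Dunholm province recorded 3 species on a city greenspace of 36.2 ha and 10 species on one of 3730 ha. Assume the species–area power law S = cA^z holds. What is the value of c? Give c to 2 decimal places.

z = ln(S₂/S₁) / ln(A₂/A₁) = ln(10/3) / ln(3730/36.2) = 1.2040 / 4.6351 = 0.2598
c = S₁ / A₁^z = 3 / 36.2^0.2598 = 3 / 2.54 = 1.181

1.18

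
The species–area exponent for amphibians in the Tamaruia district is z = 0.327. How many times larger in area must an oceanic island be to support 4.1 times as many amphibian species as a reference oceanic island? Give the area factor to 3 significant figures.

74.8

(A₂/A₁)^0.327 = 4.1, so A₂/A₁ = 4.1^(1/0.327) = 4.1^3.058
ln(A₂/A₁) = ln 4.1 / 0.327 = 1.4110 / 0.327 = 4.3149
A₂/A₁ = e^4.3149 ≈ 74.81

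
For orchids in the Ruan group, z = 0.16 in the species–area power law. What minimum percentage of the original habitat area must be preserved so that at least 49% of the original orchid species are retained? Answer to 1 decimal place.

1.2%

Need (A_new/A_old)^0.16 = 0.49, so A_new/A_old = 0.49^(1/0.16) = 0.49^6.25
ln(A_new/A_old) = ln 0.49 / 0.16 = -0.7133 / 0.16 = -4.4584
A_new/A_old = e^-4.4584 ≈ 0.01158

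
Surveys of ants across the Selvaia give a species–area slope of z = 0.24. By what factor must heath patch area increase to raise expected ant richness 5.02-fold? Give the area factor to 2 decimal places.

(A₂/A₁)^0.24 = 5.02, so A₂/A₁ = 5.02^(1/0.24) = 5.02^4.167
ln(A₂/A₁) = ln 5.02 / 0.24 = 1.6134 / 0.24 = 6.7226
A₂/A₁ = e^6.7226 ≈ 831

831.00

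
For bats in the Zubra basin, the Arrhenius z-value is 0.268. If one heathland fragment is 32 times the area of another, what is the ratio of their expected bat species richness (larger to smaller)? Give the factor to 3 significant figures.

S₂/S₁ = (A₂/A₁)^z = 32^0.268
ln(S₂/S₁) = 0.268 × ln 32 = 0.268 × 3.4657 = 0.9288
S₂/S₁ = e^0.9288 ≈ 2.532

2.53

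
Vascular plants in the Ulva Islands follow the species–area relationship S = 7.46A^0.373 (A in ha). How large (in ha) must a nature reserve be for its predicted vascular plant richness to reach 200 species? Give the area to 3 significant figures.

200 = 7.46 × A^0.373  ⇒  A^0.373 = 200/7.46 = 26.81
ln A = ln(26.81) / 0.373 = 3.2888 / 0.373 = 8.8171
A = e^8.8171 ≈ 6748 ha

6750 ha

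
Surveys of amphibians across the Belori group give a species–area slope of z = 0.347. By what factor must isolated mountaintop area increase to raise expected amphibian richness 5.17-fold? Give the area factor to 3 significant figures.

114

(A₂/A₁)^0.347 = 5.17, so A₂/A₁ = 5.17^(1/0.347) = 5.17^2.882
ln(A₂/A₁) = ln 5.17 / 0.347 = 1.6429 / 0.347 = 4.7345
A₂/A₁ = e^4.7345 ≈ 113.8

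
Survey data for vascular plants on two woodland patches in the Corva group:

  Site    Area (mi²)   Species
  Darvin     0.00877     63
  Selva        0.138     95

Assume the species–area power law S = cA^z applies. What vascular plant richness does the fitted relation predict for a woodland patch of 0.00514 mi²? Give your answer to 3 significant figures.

58.2

z = ln(95/63) / ln(0.138/0.00877) = 0.4107 / 2.7559 = 0.1490
c = 63 / 0.00877^0.1490 = 63 / 0.4937 = 127.6
S₃ = 127.6 × 0.00514^0.1490 = 127.6 × 0.4559 ≈ 58.18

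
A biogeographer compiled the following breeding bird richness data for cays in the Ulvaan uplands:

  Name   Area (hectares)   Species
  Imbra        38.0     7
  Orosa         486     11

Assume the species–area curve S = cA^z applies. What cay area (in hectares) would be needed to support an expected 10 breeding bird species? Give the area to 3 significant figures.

284 hectares

z = ln(11/7) / ln(486/38) = 0.4520 / 2.5486 = 0.1773
c = 7 / 38^0.1773 = 7 / 1.906 = 3.672
A = (10/3.672)^(1/0.1773) ⇒ ln A = ln(2.723)/0.1773 = 5.6488
A = e^5.6488 ≈ 283.9 hectares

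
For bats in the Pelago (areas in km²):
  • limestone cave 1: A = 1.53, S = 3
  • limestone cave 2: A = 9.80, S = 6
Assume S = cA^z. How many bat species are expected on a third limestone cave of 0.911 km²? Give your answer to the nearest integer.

z = ln(6/3) / ln(9.8/1.53) = 0.6931 / 1.8571 = 0.3732
c = 3 / 1.53^0.3732 = 3 / 1.172 = 2.56
S₃ = 2.56 × 0.911^0.3732 = 2.56 × 0.9658 ≈ 2.472

2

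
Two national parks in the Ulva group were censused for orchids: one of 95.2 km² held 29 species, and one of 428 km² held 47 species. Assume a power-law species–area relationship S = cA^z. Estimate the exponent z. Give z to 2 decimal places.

0.32

Taking logs: ln S = ln c + z ln A, so z = (ln S₂ − ln S₁)/(ln A₂ − ln A₁).
z = ln(47/29) / ln(428/95.2) = ln(1.621) / ln(4.496) = 0.4829 / 1.5031 = 0.3212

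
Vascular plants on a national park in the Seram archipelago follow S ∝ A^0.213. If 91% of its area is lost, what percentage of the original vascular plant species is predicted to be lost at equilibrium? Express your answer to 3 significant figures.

40.1%

S_new/S_old = (A_new/A_old)^z = 0.09^0.213
= exp(0.213 × ln 0.09) = exp(0.213 × -2.4079) = exp(-0.5129) ≈ 0.5988
Fraction lost = 1 − 0.5988 = 0.4012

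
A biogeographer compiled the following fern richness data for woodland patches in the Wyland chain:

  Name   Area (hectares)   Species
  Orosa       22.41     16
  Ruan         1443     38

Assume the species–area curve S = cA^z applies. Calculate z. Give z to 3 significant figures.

Taking logs: ln S = ln c + z ln A, so z = (ln S₂ − ln S₁)/(ln A₂ − ln A₁).
z = ln(38/16) / ln(1443/22.41) = ln(2.375) / ln(64.39) = 0.8650 / 4.1650 = 0.2077

0.208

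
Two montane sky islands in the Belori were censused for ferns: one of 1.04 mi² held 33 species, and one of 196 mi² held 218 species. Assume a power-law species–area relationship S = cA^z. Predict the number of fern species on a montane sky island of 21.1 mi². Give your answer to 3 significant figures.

97.6

z = ln(218/33) / ln(196/1.04) = 1.8880 / 5.2389 = 0.3604
c = 33 / 1.04^0.3604 = 33 / 1.014 = 32.54
S₃ = 32.54 × 21.1^0.3604 = 32.54 × 3.001 ≈ 97.64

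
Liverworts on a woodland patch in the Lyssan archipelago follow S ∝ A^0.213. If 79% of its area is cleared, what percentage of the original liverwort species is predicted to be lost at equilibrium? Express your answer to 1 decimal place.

S_new/S_old = (A_new/A_old)^z = 0.21^0.213
= exp(0.213 × ln 0.21) = exp(0.213 × -1.5606) = exp(-0.3324) ≈ 0.7172
Fraction lost = 1 − 0.7172 = 0.2828

28.3%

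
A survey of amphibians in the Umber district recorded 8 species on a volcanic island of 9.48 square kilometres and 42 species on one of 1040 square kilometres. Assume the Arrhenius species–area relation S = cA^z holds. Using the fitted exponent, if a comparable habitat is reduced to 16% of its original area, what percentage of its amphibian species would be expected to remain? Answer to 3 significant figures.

z = ln(42/8) / ln(1040/9.48) = 1.6582 / 4.6978 = 0.3530
S_new/S_old = (A_new/A_old)^z = 0.16^0.3530 = exp(0.3530 × -1.8326) = 0.5237

52.4%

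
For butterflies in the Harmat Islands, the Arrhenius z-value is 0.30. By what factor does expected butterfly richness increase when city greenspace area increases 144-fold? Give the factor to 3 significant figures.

S₂/S₁ = (A₂/A₁)^z = 144^0.3
ln(S₂/S₁) = 0.3 × ln 144 = 0.3 × 4.9698 = 1.4909
S₂/S₁ = e^1.4909 ≈ 4.441

4.44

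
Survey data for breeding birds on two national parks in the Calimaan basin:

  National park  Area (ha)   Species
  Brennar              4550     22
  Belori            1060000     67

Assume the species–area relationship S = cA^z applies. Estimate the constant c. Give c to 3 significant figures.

3.94

z = ln(S₂/S₁) / ln(A₂/A₁) = ln(67/22) / ln(1060000/4550) = 1.1137 / 5.4509 = 0.2043
c = S₁ / A₁^z = 22 / 4550^0.2043 = 22 / 5.589 = 3.936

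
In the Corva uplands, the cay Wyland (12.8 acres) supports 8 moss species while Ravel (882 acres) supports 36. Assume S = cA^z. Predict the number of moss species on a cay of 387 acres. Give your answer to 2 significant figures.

27

z = ln(36/8) / ln(882/12.8) = 1.5041 / 4.2327 = 0.3553
c = 8 / 12.8^0.3553 = 8 / 2.474 = 3.233
S₃ = 3.233 × 387^0.3553 = 3.233 × 8.309 ≈ 26.86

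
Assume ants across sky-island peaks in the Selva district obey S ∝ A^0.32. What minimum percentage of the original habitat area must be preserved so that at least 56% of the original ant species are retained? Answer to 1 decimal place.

16.3%

Need (A_new/A_old)^0.32 = 0.56, so A_new/A_old = 0.56^(1/0.32) = 0.56^3.125
ln(A_new/A_old) = ln 0.56 / 0.32 = -0.5798 / 0.32 = -1.8119
A_new/A_old = e^-1.8119 ≈ 0.1633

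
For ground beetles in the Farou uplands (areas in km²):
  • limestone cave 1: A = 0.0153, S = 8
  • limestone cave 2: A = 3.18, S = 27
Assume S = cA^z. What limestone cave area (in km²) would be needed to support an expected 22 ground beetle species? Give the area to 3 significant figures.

z = ln(27/8) / ln(3.18/0.0153) = 1.2164 / 5.3368 = 0.2279
c = 8 / 0.0153^0.2279 = 8 / 0.3857 = 20.74
A = (22/20.74)^(1/0.2279) ⇒ ln A = ln(1.061)/0.2279 = 0.2584
A = e^0.2584 ≈ 1.295 km²

1.29 km²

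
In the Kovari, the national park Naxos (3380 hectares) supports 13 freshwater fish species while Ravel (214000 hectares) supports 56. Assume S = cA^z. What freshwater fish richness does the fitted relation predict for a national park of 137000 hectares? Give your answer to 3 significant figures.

47.9

z = ln(56/13) / ln(214000/3380) = 1.4604 / 4.1481 = 0.3521
c = 13 / 3380^0.3521 = 13 / 17.47 = 0.7439
S₃ = 0.7439 × 137000^0.3521 = 0.7439 × 64.34 ≈ 47.86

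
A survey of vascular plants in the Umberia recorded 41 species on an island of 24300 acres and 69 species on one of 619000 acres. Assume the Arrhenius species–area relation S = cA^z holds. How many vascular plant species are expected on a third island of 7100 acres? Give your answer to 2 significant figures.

34

z = ln(69/41) / ln(619000/24300) = 0.5205 / 3.2376 = 0.1608
c = 41 / 24300^0.1608 = 41 / 5.071 = 8.085
S₃ = 8.085 × 7100^0.1608 = 8.085 × 4.161 ≈ 33.64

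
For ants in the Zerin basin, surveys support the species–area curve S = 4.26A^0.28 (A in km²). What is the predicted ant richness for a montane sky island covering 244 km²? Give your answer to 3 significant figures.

S = 4.26 × 244^0.28 = 4.26 × 4.661 ≈ 19.86

19.9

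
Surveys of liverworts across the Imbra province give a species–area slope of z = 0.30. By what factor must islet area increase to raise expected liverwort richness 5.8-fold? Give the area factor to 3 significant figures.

351

(A₂/A₁)^0.3 = 5.8, so A₂/A₁ = 5.8^(1/0.3) = 5.8^3.333
ln(A₂/A₁) = ln 5.8 / 0.3 = 1.7579 / 0.3 = 5.8595
A₂/A₁ = e^5.8595 ≈ 350.6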